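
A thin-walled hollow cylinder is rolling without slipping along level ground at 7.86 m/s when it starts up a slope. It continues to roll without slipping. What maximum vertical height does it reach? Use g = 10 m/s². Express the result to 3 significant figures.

h ≈ 6.18 m

For this body I = MR², i.e. k = I/(MR²) = 1.
Rolling without slipping gives ω = v/R, so the total kinetic energy is ½Mv² + ½Iω² = ½(1+k)Mv² = Mv².
All of this converts to potential energy at the highest point: Mv₀² = Mgh.
Thus h = (1+k)v₀²/(2g) = 2 × 7.86² / (2 × 10) ≈ 6.18 m.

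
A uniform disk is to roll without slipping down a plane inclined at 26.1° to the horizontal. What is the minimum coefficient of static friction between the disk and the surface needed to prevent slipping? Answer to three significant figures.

μ_min ≈ 0.163

With I = (1/2)MR², the ratio k = I/(MR²) is 0.5.
Translational: Mg sinθ − f = Ma. Rotational about the CM: fR = Iα = kMRa, so f = kMa.
These give a = g sinθ/(1+k) and the required friction f = kMg sinθ/(1+k).
With N = Mg cosθ, the no-slip condition f ≤ μN gives μ_min = f/N = k tanθ/(1+k).
μ_min = 0.5 × tan26.1° / 1.5 ≈ 0.163.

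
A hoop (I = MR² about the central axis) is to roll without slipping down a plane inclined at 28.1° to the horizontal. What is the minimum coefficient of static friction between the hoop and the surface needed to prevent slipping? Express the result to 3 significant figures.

With I = MR², the ratio k = I/(MR²) is 1.
Along the incline Mg sinθ − f = Ma, and torque about the center fR = Iα = kMR²(a/R) gives f = kMa.
These give a = g sinθ/(1+k) and the required friction f = kMg sinθ/(1+k).
With N = Mg cosθ, the no-slip condition f ≤ μN gives μ_min = f/N = k tanθ/(1+k).
μ_min = 1 × tan28.1° / 2 ≈ 0.267.

μ_min ≈ 0.267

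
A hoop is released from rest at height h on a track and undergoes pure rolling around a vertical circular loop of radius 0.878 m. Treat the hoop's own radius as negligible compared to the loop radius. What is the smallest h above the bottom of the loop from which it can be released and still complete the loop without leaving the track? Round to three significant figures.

The moment of inertia is MR², giving k ≡ I/(MR²) = 1.
At the top, contact is just lost when gravity alone supplies the centripetal force: Mg = Mv_top²/r, i.e. v_top² = gr.
With ω = v/R, the kinetic energy at speed v is ½(1+k)Mv² = Mv².
Energy conservation from release (height h) to the top (height 2r): Mgh = Mg(2r) + M·gr.
Thus h_min = 2r + (1+k)r/2 = r(2 + 2/2) = 0.878 × 3 ≈ 2.63 m.

h_min ≈ 2.63 m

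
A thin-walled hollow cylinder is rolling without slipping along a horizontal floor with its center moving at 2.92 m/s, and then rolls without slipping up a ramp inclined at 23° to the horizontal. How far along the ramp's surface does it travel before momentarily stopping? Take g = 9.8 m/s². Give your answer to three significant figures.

d ≈ 2.23 m

Here I = MR², so the shape factor k = I/(MR²) = 1.
Pure rolling means v = ωR; then KE = ½Mv² + ½I(v/R)² = ½(1+k)Mv² = Mv².
Setting this equal to Mgh gives the vertical rise h = (1+k)v₀²/(2g) = 2×2.92²/(2×9.8) = 0.87 m.
The distance along the slope is d = h/sinθ = 0.87/sin23° ≈ 2.23 m.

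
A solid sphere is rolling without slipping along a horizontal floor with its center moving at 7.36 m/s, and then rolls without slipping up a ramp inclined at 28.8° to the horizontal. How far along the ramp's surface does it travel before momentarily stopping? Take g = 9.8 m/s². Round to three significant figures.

d ≈ 8.03 m

For this body I = (2/5)MR², i.e. k = I/(MR²) = 0.4.
Since it rolls without slipping, ω = v/R and KE = ½Mv² + ½Iω² = ½(1+k)Mv² = (7/10)Mv².
Setting this equal to Mgh gives the vertical rise h = (1+k)v₀²/(2g) = 1.4×7.36²/(2×9.8) = 3.869 m.
Along the incline, d = h/sinθ = 3.869/sin28.8° ≈ 8.03 m.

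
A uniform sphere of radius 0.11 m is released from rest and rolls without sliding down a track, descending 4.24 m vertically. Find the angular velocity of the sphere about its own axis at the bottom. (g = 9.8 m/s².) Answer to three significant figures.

Here I = (2/5)MR², so the shape factor k = I/(MR²) = 0.4.
Rolling without slipping gives ω = v/R, so the total kinetic energy is ½Mv² + ½Iω² = ½(1+k)Mv² = (7/10)Mv².
Energy conservation Mgh = ½(1+k)Mv² gives v = √(2gh/(1+k)) = √(2 × 9.8 × 4.24 / 1.4) = 7.705 m/s.
Then ω = v/R = 7.705 / 0.11 ≈ 70.0 rad/s.

ω ≈ 70.0 rad/s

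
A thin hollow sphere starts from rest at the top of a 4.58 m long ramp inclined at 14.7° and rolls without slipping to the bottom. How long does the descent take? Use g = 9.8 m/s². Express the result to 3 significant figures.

t ≈ 2.48 s

With I = (2/3)MR², the ratio k = I/(MR²) is 2/3.
Along the incline Mg sinθ − f = Ma, and torque about the center fR = Iα = kMR²(a/R) gives f = kMa.
Hence a = g sinθ/(1+k) = 9.8×sin14.7°/1.667 = 1.492 m/s².
Starting from rest, L = ½at², so t = √(2L/a) = √(2×4.58/1.492) ≈ 2.48 s.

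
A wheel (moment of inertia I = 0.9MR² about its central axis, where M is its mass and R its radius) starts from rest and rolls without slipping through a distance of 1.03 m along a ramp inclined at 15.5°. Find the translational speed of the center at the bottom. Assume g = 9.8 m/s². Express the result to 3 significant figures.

v ≈ 1.69 m/s

With I = 0.9MR², the ratio k = I/(MR²) is 0.9.
Rolling without slipping gives ω = v/R, so the total kinetic energy is ½Mv² + ½Iω² = ½(1+k)Mv² = (19/20)Mv².
The vertical drop is h = L sinθ = 1.03 × sin15.5° = 0.2753 m.
Setting Mgh = (19/20)Mv² gives v = √(2gh/(1+k)) = √(2·9.8·0.2753/1.9) ≈ 1.69 m/s.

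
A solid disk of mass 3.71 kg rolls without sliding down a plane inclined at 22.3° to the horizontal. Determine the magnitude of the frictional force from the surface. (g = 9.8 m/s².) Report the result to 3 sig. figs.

f ≈ 4.60 N

With I = (1/2)MR², the ratio k = I/(MR²) is 0.5.
Along the incline Mg sinθ − f = Ma, and torque about the center fR = Iα = kMR²(a/R) gives f = kMa.
Combining, a = g sinθ/(1+k) and f = kMa = kMg sinθ/(1+k).
f = 0.5 × 3.71 × 9.8 × sin22.3° / 1.5 ≈ 4.60 N.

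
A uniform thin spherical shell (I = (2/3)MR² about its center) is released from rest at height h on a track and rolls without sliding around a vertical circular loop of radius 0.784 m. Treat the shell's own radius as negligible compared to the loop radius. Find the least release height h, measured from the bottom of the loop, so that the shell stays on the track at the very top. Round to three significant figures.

For this body I = (2/3)MR², i.e. k = I/(MR²) = 2/3.
At the top of the loop, the minimum-contact condition is Mg = Mv_top²/r, so v_top² = gr.
With ω = v/R, the kinetic energy at speed v is ½(1+k)Mv² = (5/6)Mv².
Energy conservation from release (height h) to the top (height 2r): Mgh = Mg(2r) + (5/6)M·gr.
Thus h_min = 2r + (1+k)r/2 = r(2 + 1.667/2) = 0.784 × 2.833 ≈ 2.22 m.

h_min ≈ 2.22 m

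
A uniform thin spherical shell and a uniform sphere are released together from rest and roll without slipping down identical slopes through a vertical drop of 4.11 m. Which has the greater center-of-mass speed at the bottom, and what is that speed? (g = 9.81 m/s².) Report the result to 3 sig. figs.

For rolling without slipping, Mgh = ½(1+k)Mv² where k = I/(MR²), so v = √(2gh/(1+k)).
Uniform thin spherical shell: k = 2/3, giving v = √(2×9.81×4.11/1.667) = 6.956 m/s.
Uniform sphere: k = 0.4, giving v = √(2×9.81×4.11/1.4) = 7.589 m/s.
The smaller k wins: the uniform sphere, at ≈ 7.59 m/s.

the uniform sphere, at v ≈ 7.59 m/s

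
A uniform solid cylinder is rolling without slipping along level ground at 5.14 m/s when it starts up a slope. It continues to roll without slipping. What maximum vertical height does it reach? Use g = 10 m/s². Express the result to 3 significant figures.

For this body I = (1/2)MR², i.e. k = I/(MR²) = 0.5.
Pure rolling means v = ωR; then KE = ½Mv² + ½I(v/R)² = ½(1+k)Mv² = (3/4)Mv².
All of this converts to potential energy at the highest point: (3/4)Mv₀² = Mgh.
Thus h = (1+k)v₀²/(2g) = 1.5 × 5.14² / (2 × 10) ≈ 1.98 m.

h ≈ 1.98 m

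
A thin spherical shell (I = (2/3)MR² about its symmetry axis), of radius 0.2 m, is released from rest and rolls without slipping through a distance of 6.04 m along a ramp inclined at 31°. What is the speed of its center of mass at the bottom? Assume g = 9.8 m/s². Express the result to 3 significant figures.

Here I = (2/3)MR², so the shape factor k = I/(MR²) = 2/3.
Pure rolling means v = ωR; then KE = ½Mv² + ½I(v/R)² = ½(1+k)Mv² = (5/6)Mv².
The vertical drop is h = L sinθ = 6.04 × sin31° = 3.111 m.
Energy conservation: Mgh = (5/6)Mv², so v = √(2gh/(1+k)) = √(2 × 9.8 × 3.111 / 1.667) ≈ 6.05 m/s.

v ≈ 6.05 m/s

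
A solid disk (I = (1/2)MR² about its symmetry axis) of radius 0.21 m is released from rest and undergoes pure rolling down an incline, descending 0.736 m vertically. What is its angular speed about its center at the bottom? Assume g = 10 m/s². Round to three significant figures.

ω ≈ 14.9 rad/s

Here I = (1/2)MR², so the shape factor k = I/(MR²) = 0.5.
Rolling without slipping gives ω = v/R, so the total kinetic energy is ½Mv² + ½Iω² = ½(1+k)Mv² = (3/4)Mv².
Energy conservation Mgh = ½(1+k)Mv² gives v = √(2gh/(1+k)) = √(2 × 10 × 0.736 / 1.5) = 3.133 m/s.
Then ω = v/R = 3.133 / 0.21 ≈ 14.9 rad/s.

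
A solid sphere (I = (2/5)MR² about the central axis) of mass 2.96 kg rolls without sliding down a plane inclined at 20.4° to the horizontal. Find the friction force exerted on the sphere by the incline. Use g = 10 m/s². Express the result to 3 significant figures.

f ≈ 2.95 N

Here I = (2/5)MR², so the shape factor k = I/(MR²) = 0.4.
Along the incline Mg sinθ − f = Ma, and torque about the center fR = Iα = kMR²(a/R) gives f = kMa.
Combining, a = g sinθ/(1+k) and f = kMa = kMg sinθ/(1+k).
f = 0.4 × 2.96 × 10 × sin20.4° / 1.4 ≈ 2.95 N.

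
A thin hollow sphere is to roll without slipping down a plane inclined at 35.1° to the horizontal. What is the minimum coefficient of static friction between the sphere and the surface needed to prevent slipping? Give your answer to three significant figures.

The moment of inertia is (2/3)MR², giving k ≡ I/(MR²) = 2/3.
Along the incline Mg sinθ − f = Ma, and torque about the center fR = Iα = kMR²(a/R) gives f = kMa.
These give a = g sinθ/(1+k) and the required friction f = kMg sinθ/(1+k).
With N = Mg cosθ, the no-slip condition f ≤ μN gives μ_min = f/N = k tanθ/(1+k).
μ_min = (2/3) × tan35.1° / 1.667 ≈ 0.281.

μ_min ≈ 0.281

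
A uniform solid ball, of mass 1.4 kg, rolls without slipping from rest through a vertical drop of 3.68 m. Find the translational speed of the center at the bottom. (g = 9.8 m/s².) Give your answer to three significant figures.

v ≈ 7.18 m/s

The moment of inertia is (2/5)MR², giving k ≡ I/(MR²) = 0.4.
Since it rolls without slipping, ω = v/R and KE = ½Mv² + ½Iω² = ½(1+k)Mv² = (7/10)Mv².
Setting Mgh = (7/10)Mv² gives v = √(2gh/(1+k)) = √(2·9.8·3.68/1.4) ≈ 7.18 m/s.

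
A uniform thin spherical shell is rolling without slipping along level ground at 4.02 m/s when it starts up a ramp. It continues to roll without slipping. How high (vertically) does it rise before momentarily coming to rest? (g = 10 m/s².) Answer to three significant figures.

The moment of inertia is (2/3)MR², giving k ≡ I/(MR²) = 2/3.
Pure rolling means v = ωR; then KE = ½Mv² + ½I(v/R)² = ½(1+k)Mv² = (5/6)Mv².
At the top the kinetic energy is zero, so (5/6)Mv₀² = Mgh.
Thus h = (1+k)v₀²/(2g) = 1.667 × 4.02² / (2 × 10) ≈ 1.35 m.

h ≈ 1.35 m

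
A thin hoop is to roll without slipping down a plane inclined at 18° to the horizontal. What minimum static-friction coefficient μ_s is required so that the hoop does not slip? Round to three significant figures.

Here I = MR², so the shape factor k = I/(MR²) = 1.
Newton's second law down the slope: Mg sinθ − f = Ma. The torque equation fR = Iα (with α = a/R) gives f = kMa.
These give a = g sinθ/(1+k) and the required friction f = kMg sinθ/(1+k).
The normal force is N = Mg cosθ, so μ_min = f/N = k tanθ/(1+k).
μ_min = 1 × tan18° / 2 ≈ 0.162.

μ_min ≈ 0.162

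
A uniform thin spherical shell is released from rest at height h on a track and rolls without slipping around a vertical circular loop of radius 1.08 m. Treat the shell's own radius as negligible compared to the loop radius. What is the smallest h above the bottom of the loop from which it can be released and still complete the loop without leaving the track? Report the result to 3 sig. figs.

The moment of inertia is (2/3)MR², giving k ≡ I/(MR²) = 2/3.
At the top, contact is just lost when gravity alone supplies the centripetal force: Mg = Mv_top²/r, i.e. v_top² = gr.
With ω = v/R, the kinetic energy at speed v is ½(1+k)Mv² = (5/6)Mv².
Energy conservation from release (height h) to the top (height 2r): Mgh = Mg(2r) + (5/6)M·gr.
Thus h_min = 2r + (1+k)r/2 = r(2 + 1.667/2) = 1.08 × 2.833 ≈ 3.06 m.

h_min ≈ 3.06 m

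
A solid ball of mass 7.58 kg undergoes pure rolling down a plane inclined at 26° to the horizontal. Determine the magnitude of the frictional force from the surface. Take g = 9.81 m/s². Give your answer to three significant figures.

With I = (2/5)MR², the ratio k = I/(MR²) is 0.4.
Newton's second law down the slope: Mg sinθ − f = Ma. The torque equation fR = Iα (with α = a/R) gives f = kMa.
Combining, a = g sinθ/(1+k) and f = kMa = kMg sinθ/(1+k).
f = 0.4 × 7.58 × 9.81 × sin26° / 1.4 ≈ 9.31 N.

f ≈ 9.31 N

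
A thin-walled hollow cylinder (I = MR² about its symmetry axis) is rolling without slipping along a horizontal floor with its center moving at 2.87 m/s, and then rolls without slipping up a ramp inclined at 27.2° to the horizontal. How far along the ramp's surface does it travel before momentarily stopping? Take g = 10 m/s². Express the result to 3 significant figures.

For this body I = MR², i.e. k = I/(MR²) = 1.
Rolling without slipping gives ω = v/R, so the total kinetic energy is ½Mv² + ½Iω² = ½(1+k)Mv² = Mv².
Setting this equal to Mgh gives the vertical rise h = (1+k)v₀²/(2g) = 2×2.87²/(2×10) = 0.8237 m.
Along the incline, d = h/sinθ = 0.8237/sin27.2° ≈ 1.80 m.

d ≈ 1.80 m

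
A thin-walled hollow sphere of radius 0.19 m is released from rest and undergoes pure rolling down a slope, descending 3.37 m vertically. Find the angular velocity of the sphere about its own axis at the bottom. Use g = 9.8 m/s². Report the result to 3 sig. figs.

For this body I = (2/3)MR², i.e. k = I/(MR²) = 2/3.
The rolling condition ω = v/R makes the rotational term ½I(v/R)² = ½kMv², so KE_total = ½(1+k)Mv² = (5/6)Mv².
Energy conservation Mgh = ½(1+k)Mv² gives v = √(2gh/(1+k)) = √(2 × 9.8 × 3.37 / 1.667) = 6.295 m/s.
Then ω = v/R = 6.295 / 0.19 ≈ 33.1 rad/s.

ω ≈ 33.1 rad/s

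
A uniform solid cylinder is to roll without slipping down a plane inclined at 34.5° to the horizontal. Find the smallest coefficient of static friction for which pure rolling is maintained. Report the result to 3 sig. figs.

μ_min ≈ 0.229

With I = (1/2)MR², the ratio k = I/(MR²) is 0.5.
Newton's second law down the slope: Mg sinθ − f = Ma. The torque equation fR = Iα (with α = a/R) gives f = kMa.
These give a = g sinθ/(1+k) and the required friction f = kMg sinθ/(1+k).
The normal force is N = Mg cosθ, so μ_min = f/N = k tanθ/(1+k).
μ_min = 0.5 × tan34.5° / 1.5 ≈ 0.229.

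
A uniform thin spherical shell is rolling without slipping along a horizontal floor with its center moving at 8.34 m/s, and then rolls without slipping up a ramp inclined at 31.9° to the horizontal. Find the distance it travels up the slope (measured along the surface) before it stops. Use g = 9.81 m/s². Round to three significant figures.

For this body I = (2/3)MR², i.e. k = I/(MR²) = 2/3.
The rolling condition ω = v/R makes the rotational term ½I(v/R)² = ½kMv², so KE_total = ½(1+k)Mv² = (5/6)Mv².
Setting this equal to Mgh gives the vertical rise h = (1+k)v₀²/(2g) = 1.667×8.34²/(2×9.81) = 5.909 m.
The distance along the slope is d = h/sinθ = 5.909/sin31.9° ≈ 11.2 m.

d ≈ 11.2 m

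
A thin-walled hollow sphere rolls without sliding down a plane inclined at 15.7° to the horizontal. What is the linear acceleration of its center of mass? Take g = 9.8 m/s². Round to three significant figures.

a ≈ 1.59 m/s²

Here I = (2/3)MR², so the shape factor k = I/(MR²) = 2/3.
Along the incline Mg sinθ − f = Ma, and torque about the center fR = Iα = kMR²(a/R) gives f = kMa.
Eliminating f: Mg sinθ = (1+k)Ma, so a = g sinθ/(1+k) = 9.8 × sin15.7° / 1.667 ≈ 1.59 m/s².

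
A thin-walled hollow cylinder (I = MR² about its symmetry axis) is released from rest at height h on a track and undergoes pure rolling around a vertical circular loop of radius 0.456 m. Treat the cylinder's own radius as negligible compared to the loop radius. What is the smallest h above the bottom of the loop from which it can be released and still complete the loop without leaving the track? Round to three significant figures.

h_min ≈ 1.37 m

The moment of inertia is MR², giving k ≡ I/(MR²) = 1.
At the top of the loop, the minimum-contact condition is Mg = Mv_top²/r, so v_top² = gr.
With ω = v/R, the kinetic energy at speed v is ½(1+k)Mv² = Mv².
Energy conservation from release (height h) to the top (height 2r): Mgh = Mg(2r) + M·gr.
Thus h_min = 2r + (1+k)r/2 = r(2 + 2/2) = 0.456 × 3 ≈ 1.37 m.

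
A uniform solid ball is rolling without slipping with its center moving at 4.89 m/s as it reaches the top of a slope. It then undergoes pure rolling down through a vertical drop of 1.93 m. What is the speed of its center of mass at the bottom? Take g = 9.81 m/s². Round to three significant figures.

v ≈ 7.14 m/s

The moment of inertia is (2/5)MR², giving k ≡ I/(MR²) = 0.4.
Pure rolling means v = ωR; then KE = ½Mv² + ½I(v/R)² = ½(1+k)Mv² = (7/10)Mv².
Conserving energy between top and bottom: (7/10)Mv² = (7/10)Mv₀² + Mgh, hence v² = v₀² + 2gh/(1+k).
v = √(4.89² + 2×9.81×1.93/1.4) = √50.96 ≈ 7.14 m/s.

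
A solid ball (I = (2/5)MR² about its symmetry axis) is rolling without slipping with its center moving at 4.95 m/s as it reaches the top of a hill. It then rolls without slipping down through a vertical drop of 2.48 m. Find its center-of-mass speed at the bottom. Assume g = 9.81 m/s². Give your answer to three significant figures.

For this body I = (2/5)MR², i.e. k = I/(MR²) = 0.4.
Pure rolling means v = ωR; then KE = ½Mv² + ½I(v/R)² = ½(1+k)Mv² = (7/10)Mv².
Conserving energy between top and bottom: (7/10)Mv² = (7/10)Mv₀² + Mgh, hence v² = v₀² + 2gh/(1+k).
v = √(4.95² + 2×9.81×2.48/1.4) = √59.26 ≈ 7.70 m/s.

v ≈ 7.70 m/s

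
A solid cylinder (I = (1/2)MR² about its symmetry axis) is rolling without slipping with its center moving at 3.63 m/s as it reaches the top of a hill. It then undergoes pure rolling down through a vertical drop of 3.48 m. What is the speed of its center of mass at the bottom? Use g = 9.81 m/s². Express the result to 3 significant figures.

Here I = (1/2)MR², so the shape factor k = I/(MR²) = 0.5.
The rolling condition ω = v/R makes the rotational term ½I(v/R)² = ½kMv², so KE_total = ½(1+k)Mv² = (3/4)Mv².
Energy conservation: (3/4)Mv₀² + Mgh = (3/4)Mv², so v² = v₀² + 2gh/(1+k).
v = √(3.63² + 2×9.81×3.48/1.5) = √58.7 ≈ 7.66 m/s.

v ≈ 7.66 m/s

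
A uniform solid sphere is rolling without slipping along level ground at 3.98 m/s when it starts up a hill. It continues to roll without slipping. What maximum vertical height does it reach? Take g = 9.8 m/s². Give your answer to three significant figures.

With I = (2/5)MR², the ratio k = I/(MR²) is 0.4.
Since it rolls without slipping, ω = v/R and KE = ½Mv² + ½Iω² = ½(1+k)Mv² = (7/10)Mv².
At the top the kinetic energy is zero, so (7/10)Mv₀² = Mgh.
Thus h = (1+k)v₀²/(2g) = 1.4 × 3.98² / (2 × 9.8) ≈ 1.13 m.

h ≈ 1.13 m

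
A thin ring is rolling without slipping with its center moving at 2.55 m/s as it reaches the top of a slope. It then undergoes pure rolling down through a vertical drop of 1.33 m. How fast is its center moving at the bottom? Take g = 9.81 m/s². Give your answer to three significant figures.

Here I = MR², so the shape factor k = I/(MR²) = 1.
Pure rolling means v = ωR; then KE = ½Mv² + ½I(v/R)² = ½(1+k)Mv² = Mv².
Conserving energy between top and bottom: Mv² = Mv₀² + Mgh, hence v² = v₀² + 2gh/(1+k).
v = √(2.55² + 2×9.81×1.33/2) = √19.55 ≈ 4.42 m/s.

v ≈ 4.42 m/s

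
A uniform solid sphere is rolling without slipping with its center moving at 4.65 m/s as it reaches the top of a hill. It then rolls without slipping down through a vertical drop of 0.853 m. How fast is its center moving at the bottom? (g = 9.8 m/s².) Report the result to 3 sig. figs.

For this body I = (2/5)MR², i.e. k = I/(MR²) = 0.4.
Pure rolling means v = ωR; then KE = ½Mv² + ½I(v/R)² = ½(1+k)Mv² = (7/10)Mv².
Energy conservation: (7/10)Mv₀² + Mgh = (7/10)Mv², so v² = v₀² + 2gh/(1+k).
v = √(4.65² + 2×9.8×0.853/1.4) = √33.56 ≈ 5.79 m/s.

v ≈ 5.79 m/s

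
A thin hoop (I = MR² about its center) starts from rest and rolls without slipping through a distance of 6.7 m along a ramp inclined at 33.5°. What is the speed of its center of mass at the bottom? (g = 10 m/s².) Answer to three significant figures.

With I = MR², the ratio k = I/(MR²) is 1.
Since it rolls without slipping, ω = v/R and KE = ½Mv² + ½Iω² = ½(1+k)Mv² = Mv².
The vertical drop is h = L sinθ = 6.7 × sin33.5° = 3.698 m.
Setting Mgh = Mv² gives v = √(2gh/(1+k)) = √(2·10·3.698/2) ≈ 6.08 m/s.

v ≈ 6.08 m/s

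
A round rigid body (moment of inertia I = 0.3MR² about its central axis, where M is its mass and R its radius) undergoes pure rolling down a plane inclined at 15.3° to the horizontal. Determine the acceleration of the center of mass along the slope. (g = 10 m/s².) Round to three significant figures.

Here I = 0.3MR², so the shape factor k = I/(MR²) = 0.3.
Along the incline Mg sinθ − f = Ma, and torque about the center fR = Iα = kMR²(a/R) gives f = kMa.
Eliminating f: Mg sinθ = (1+k)Ma, so a = g sinθ/(1+k) = 10 × sin15.3° / 1.3 ≈ 2.03 m/s².

a ≈ 2.03 m/s²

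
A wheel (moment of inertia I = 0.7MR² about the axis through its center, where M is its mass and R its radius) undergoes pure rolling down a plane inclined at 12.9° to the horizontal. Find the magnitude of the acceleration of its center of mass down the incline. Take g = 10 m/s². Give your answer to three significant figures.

a ≈ 1.31 m/s²

With I = 0.7MR², the ratio k = I/(MR²) is 0.7.
Translational: Mg sinθ − f = Ma. Rotational about the CM: fR = Iα = kMRa, so f = kMa.
Eliminating f: Mg sinθ = (1+k)Ma, so a = g sinθ/(1+k) = 10 × sin12.9° / 1.7 ≈ 1.31 m/s².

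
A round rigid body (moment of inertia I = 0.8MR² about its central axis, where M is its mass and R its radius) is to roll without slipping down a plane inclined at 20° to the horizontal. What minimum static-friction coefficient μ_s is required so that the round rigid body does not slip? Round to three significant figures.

μ_min ≈ 0.162

The moment of inertia is 0.8MR², giving k ≡ I/(MR²) = 0.8.
Translational: Mg sinθ − f = Ma. Rotational about the CM: fR = Iα = kMRa, so f = kMa.
These give a = g sinθ/(1+k) and the required friction f = kMg sinθ/(1+k).
The normal force is N = Mg cosθ, so μ_min = f/N = k tanθ/(1+k).
μ_min = 0.8 × tan20° / 1.8 ≈ 0.162.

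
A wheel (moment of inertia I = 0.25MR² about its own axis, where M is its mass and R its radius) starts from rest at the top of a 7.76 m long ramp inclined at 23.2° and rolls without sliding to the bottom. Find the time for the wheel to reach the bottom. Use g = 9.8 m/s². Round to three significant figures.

t ≈ 2.24 s

Here I = 0.25MR², so the shape factor k = I/(MR²) = 0.25.
Newton's second law down the slope: Mg sinθ − f = Ma. The torque equation fR = Iα (with α = a/R) gives f = kMa.
Hence a = g sinθ/(1+k) = 9.8×sin23.2°/1.25 = 3.089 m/s².
Starting from rest, L = ½at², so t = √(2L/a) = √(2×7.76/3.089) ≈ 2.24 s.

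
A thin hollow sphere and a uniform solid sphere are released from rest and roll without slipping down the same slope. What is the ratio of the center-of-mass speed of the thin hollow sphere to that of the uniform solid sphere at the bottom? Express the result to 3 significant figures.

Each satisfies Mgh = ½(1+k)Mv² with k = I/(MR²), so v ∝ 1/√(1+k).
For the thin hollow sphere k = 2/3; for the uniform solid sphere k = 0.4.
v₁/v₂ = √((1+k₂)/(1+k₁)) = √(1.4/1.667) ≈ 0.917.

v_ratio ≈ 0.917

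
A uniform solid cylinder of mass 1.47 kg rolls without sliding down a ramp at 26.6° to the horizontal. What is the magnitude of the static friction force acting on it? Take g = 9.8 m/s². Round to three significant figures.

f ≈ 2.15 N

The moment of inertia is (1/2)MR², giving k ≡ I/(MR²) = 0.5.
Newton's second law down the slope: Mg sinθ − f = Ma. The torque equation fR = Iα (with α = a/R) gives f = kMa.
Combining, a = g sinθ/(1+k) and f = kMa = kMg sinθ/(1+k).
f = 0.5 × 1.47 × 9.8 × sin26.6° / 1.5 ≈ 2.15 N.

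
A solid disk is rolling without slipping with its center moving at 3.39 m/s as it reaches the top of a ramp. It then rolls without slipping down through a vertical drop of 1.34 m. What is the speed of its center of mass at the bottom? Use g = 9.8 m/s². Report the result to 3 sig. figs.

With I = (1/2)MR², the ratio k = I/(MR²) is 0.5.
Since it rolls without slipping, ω = v/R and KE = ½Mv² + ½Iω² = ½(1+k)Mv² = (3/4)Mv².
Energy conservation: (3/4)Mv₀² + Mgh = (3/4)Mv², so v² = v₀² + 2gh/(1+k).
v = √(3.39² + 2×9.8×1.34/1.5) = √29 ≈ 5.39 m/s.

v ≈ 5.39 m/s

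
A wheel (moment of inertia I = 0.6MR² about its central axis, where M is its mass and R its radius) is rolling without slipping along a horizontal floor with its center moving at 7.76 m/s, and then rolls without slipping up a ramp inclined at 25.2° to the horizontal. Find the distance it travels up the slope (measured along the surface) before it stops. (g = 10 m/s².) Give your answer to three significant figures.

d ≈ 11.3 m

For this body I = 0.6MR², i.e. k = I/(MR²) = 0.6.
Pure rolling means v = ωR; then KE = ½Mv² + ½I(v/R)² = ½(1+k)Mv² = (4/5)Mv².
Setting this equal to Mgh gives the vertical rise h = (1+k)v₀²/(2g) = 1.6×7.76²/(2×10) = 4.817 m.
Along the incline, d = h/sinθ = 4.817/sin25.2° ≈ 11.3 m.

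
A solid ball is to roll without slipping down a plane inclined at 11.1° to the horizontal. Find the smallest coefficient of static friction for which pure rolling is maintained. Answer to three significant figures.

Here I = (2/5)MR², so the shape factor k = I/(MR²) = 0.4.
Along the incline Mg sinθ − f = Ma, and torque about the center fR = Iα = kMR²(a/R) gives f = kMa.
These give a = g sinθ/(1+k) and the required friction f = kMg sinθ/(1+k).
With N = Mg cosθ, the no-slip condition f ≤ μN gives μ_min = f/N = k tanθ/(1+k).
μ_min = 0.4 × tan11.1° / 1.4 ≈ 0.0561.

μ_min ≈ 0.0561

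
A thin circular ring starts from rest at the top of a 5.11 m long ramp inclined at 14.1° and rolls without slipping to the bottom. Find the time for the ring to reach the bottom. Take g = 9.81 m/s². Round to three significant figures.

t ≈ 2.92 s

For this body I = MR², i.e. k = I/(MR²) = 1.
Along the incline Mg sinθ − f = Ma, and torque about the center fR = Iα = kMR²(a/R) gives f = kMa.
Hence a = g sinθ/(1+k) = 9.81×sin14.1°/2 = 1.195 m/s².
Starting from rest, L = ½at², so t = √(2L/a) = √(2×5.11/1.195) ≈ 2.92 s.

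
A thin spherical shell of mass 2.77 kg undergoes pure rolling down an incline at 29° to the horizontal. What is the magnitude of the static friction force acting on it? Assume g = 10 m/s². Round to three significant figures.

f ≈ 5.37 N

With I = (2/3)MR², the ratio k = I/(MR²) is 2/3.
Translational: Mg sinθ − f = Ma. Rotational about the CM: fR = Iα = kMRa, so f = kMa.
Combining, a = g sinθ/(1+k) and f = kMa = kMg sinθ/(1+k).
f = (2/3) × 2.77 × 10 × sin29° / 1.667 ≈ 5.37 N.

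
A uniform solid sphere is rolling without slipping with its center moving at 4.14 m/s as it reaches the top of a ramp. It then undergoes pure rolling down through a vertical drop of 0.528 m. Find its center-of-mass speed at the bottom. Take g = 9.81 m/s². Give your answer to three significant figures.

v ≈ 4.95 m/s

Here I = (2/5)MR², so the shape factor k = I/(MR²) = 0.4.
Rolling without slipping gives ω = v/R, so the total kinetic energy is ½Mv² + ½Iω² = ½(1+k)Mv² = (7/10)Mv².
Energy conservation: (7/10)Mv₀² + Mgh = (7/10)Mv², so v² = v₀² + 2gh/(1+k).
v = √(4.14² + 2×9.81×0.528/1.4) = √24.54 ≈ 4.95 m/s.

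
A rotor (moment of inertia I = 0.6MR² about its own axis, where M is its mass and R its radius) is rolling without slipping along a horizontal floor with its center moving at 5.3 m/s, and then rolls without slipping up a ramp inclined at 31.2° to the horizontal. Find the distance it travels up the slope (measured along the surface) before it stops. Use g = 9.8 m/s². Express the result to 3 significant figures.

With I = 0.6MR², the ratio k = I/(MR²) is 0.6.
Rolling without slipping gives ω = v/R, so the total kinetic energy is ½Mv² + ½Iω² = ½(1+k)Mv² = (4/5)Mv².
Setting this equal to Mgh gives the vertical rise h = (1+k)v₀²/(2g) = 1.6×5.3²/(2×9.8) = 2.293 m.
Along the incline, d = h/sinθ = 2.293/sin31.2° ≈ 4.43 m.

d ≈ 4.43 m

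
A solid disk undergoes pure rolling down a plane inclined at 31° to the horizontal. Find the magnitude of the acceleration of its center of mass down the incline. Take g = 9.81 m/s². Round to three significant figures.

a ≈ 3.37 m/s²

With I = (1/2)MR², the ratio k = I/(MR²) is 0.5.
Newton's second law down the slope: Mg sinθ − f = Ma. The torque equation fR = Iα (with α = a/R) gives f = kMa.
Eliminating f: Mg sinθ = (1+k)Ma, so a = g sinθ/(1+k) = 9.81 × sin31° / 1.5 ≈ 3.37 m/s².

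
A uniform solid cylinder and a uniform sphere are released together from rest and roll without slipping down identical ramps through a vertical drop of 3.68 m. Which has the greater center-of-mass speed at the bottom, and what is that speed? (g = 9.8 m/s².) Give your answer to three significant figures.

For rolling without slipping, Mgh = ½(1+k)Mv² where k = I/(MR²), so v = √(2gh/(1+k)).
Uniform solid cylinder: k = 0.5, giving v = √(2×9.8×3.68/1.5) = 6.934 m/s.
Uniform sphere: k = 0.4, giving v = √(2×9.8×3.68/1.4) = 7.178 m/s.
The smaller k wins: the uniform sphere, at ≈ 7.18 m/s.

the uniform sphere, at v ≈ 7.18 m/s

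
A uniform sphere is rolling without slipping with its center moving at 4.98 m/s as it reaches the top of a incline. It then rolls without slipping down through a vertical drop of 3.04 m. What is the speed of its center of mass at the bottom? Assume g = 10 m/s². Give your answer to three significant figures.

For this body I = (2/5)MR², i.e. k = I/(MR²) = 0.4.
Rolling without slipping gives ω = v/R, so the total kinetic energy is ½Mv² + ½Iω² = ½(1+k)Mv² = (7/10)Mv².
Conserving energy between top and bottom: (7/10)Mv² = (7/10)Mv₀² + Mgh, hence v² = v₀² + 2gh/(1+k).
v = √(4.98² + 2×10×3.04/1.4) = √68.23 ≈ 8.26 m/s.

v ≈ 8.26 m/s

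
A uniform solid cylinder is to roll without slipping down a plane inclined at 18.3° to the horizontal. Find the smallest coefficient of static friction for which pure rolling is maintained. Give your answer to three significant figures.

μ_min ≈ 0.110

The moment of inertia is (1/2)MR², giving k ≡ I/(MR²) = 0.5.
Along the incline Mg sinθ − f = Ma, and torque about the center fR = Iα = kMR²(a/R) gives f = kMa.
These give a = g sinθ/(1+k) and the required friction f = kMg sinθ/(1+k).
With N = Mg cosθ, the no-slip condition f ≤ μN gives μ_min = f/N = k tanθ/(1+k).
μ_min = 0.5 × tan18.3° / 1.5 ≈ 0.110.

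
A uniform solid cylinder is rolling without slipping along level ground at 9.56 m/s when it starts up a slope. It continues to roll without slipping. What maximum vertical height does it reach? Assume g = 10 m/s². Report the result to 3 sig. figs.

h ≈ 6.85 m

The moment of inertia is (1/2)MR², giving k ≡ I/(MR²) = 0.5.
Since it rolls without slipping, ω = v/R and KE = ½Mv² + ½Iω² = ½(1+k)Mv² = (3/4)Mv².
All of this converts to potential energy at the highest point: (3/4)Mv₀² = Mgh.
Thus h = (1+k)v₀²/(2g) = 1.5 × 9.56² / (2 × 10) ≈ 6.85 m.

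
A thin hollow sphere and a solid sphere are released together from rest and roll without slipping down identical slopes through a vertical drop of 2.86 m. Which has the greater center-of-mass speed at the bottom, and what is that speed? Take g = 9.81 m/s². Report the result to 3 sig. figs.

For rolling without slipping, Mgh = ½(1+k)Mv² where k = I/(MR²), so v = √(2gh/(1+k)).
Thin hollow sphere: k = 2/3, giving v = √(2×9.81×2.86/1.667) = 5.802 m/s.
Solid sphere: k = 0.4, giving v = √(2×9.81×2.86/1.4) = 6.331 m/s.
The smaller k wins: the solid sphere, at ≈ 6.33 m/s.

the solid sphere, at v ≈ 6.33 m/s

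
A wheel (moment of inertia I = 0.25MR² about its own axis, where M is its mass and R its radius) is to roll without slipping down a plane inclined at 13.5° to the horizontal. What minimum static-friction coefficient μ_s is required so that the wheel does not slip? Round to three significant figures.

μ_min ≈ 0.0480

For this body I = 0.25MR², i.e. k = I/(MR²) = 0.25.
Along the incline Mg sinθ − f = Ma, and torque about the center fR = Iα = kMR²(a/R) gives f = kMa.
These give a = g sinθ/(1+k) and the required friction f = kMg sinθ/(1+k).
With N = Mg cosθ, the no-slip condition f ≤ μN gives μ_min = f/N = k tanθ/(1+k).
μ_min = 0.25 × tan13.5° / 1.25 ≈ 0.0480.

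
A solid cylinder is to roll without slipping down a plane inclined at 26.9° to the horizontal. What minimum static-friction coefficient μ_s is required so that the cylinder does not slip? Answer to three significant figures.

With I = (1/2)MR², the ratio k = I/(MR²) is 0.5.
Along the incline Mg sinθ − f = Ma, and torque about the center fR = Iα = kMR²(a/R) gives f = kMa.
These give a = g sinθ/(1+k) and the required friction f = kMg sinθ/(1+k).
The normal force is N = Mg cosθ, so μ_min = f/N = k tanθ/(1+k).
μ_min = 0.5 × tan26.9° / 1.5 ≈ 0.169.

μ_min ≈ 0.169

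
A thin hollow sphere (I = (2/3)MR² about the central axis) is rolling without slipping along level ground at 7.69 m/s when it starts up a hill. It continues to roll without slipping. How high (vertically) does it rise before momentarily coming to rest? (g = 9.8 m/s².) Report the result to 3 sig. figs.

With I = (2/3)MR², the ratio k = I/(MR²) is 2/3.
Since it rolls without slipping, ω = v/R and KE = ½Mv² + ½Iω² = ½(1+k)Mv² = (5/6)Mv².
At the top the kinetic energy is zero, so (5/6)Mv₀² = Mgh.
Thus h = (1+k)v₀²/(2g) = 1.667 × 7.69² / (2 × 9.8) ≈ 5.03 m.

h ≈ 5.03 m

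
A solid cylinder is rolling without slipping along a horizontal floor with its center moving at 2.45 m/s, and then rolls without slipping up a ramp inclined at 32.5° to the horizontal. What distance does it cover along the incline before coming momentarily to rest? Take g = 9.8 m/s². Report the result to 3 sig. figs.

The moment of inertia is (1/2)MR², giving k ≡ I/(MR²) = 0.5.
Rolling without slipping gives ω = v/R, so the total kinetic energy is ½Mv² + ½Iω² = ½(1+k)Mv² = (3/4)Mv².
Setting this equal to Mgh gives the vertical rise h = (1+k)v₀²/(2g) = 1.5×2.45²/(2×9.8) = 0.4594 m.
The distance along the slope is d = h/sinθ = 0.4594/sin32.5° ≈ 0.855 m.

d ≈ 0.855 m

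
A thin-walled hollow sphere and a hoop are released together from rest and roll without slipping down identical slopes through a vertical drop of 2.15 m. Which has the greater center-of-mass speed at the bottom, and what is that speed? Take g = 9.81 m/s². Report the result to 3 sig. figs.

For rolling without slipping, Mgh = ½(1+k)Mv² where k = I/(MR²), so v = √(2gh/(1+k)).
Thin-walled hollow sphere: k = 2/3, giving v = √(2×9.81×2.15/1.667) = 5.031 m/s.
Hoop: k = 1, giving v = √(2×9.81×2.15/2) = 4.593 m/s.
The smaller k wins: the thin-walled hollow sphere, at ≈ 5.03 m/s.

the thin-walled hollow sphere, at v ≈ 5.03 m/s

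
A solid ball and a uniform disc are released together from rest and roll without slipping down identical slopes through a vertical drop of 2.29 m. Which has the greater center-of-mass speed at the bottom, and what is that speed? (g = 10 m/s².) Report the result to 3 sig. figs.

the solid ball, at v ≈ 5.72 m/s

For rolling without slipping, Mgh = ½(1+k)Mv² where k = I/(MR²), so v = √(2gh/(1+k)).
Solid ball: k = 0.4, giving v = √(2×10×2.29/1.4) = 5.72 m/s.
Uniform disc: k = 0.5, giving v = √(2×10×2.29/1.5) = 5.526 m/s.
The smaller k wins: the solid ball, at ≈ 5.72 m/s.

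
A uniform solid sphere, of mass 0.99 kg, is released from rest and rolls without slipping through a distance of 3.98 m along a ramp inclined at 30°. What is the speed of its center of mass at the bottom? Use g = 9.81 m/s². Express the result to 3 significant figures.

v ≈ 5.28 m/s

Here I = (2/5)MR², so the shape factor k = I/(MR²) = 0.4.
The rolling condition ω = v/R makes the rotational term ½I(v/R)² = ½kMv², so KE_total = ½(1+k)Mv² = (7/10)Mv².
The vertical drop is h = L sinθ = 3.98 × sin30° = 1.99 m.
Setting Mgh = (7/10)Mv² gives v = √(2gh/(1+k)) = √(2·9.81·1.99/1.4) ≈ 5.28 m/s.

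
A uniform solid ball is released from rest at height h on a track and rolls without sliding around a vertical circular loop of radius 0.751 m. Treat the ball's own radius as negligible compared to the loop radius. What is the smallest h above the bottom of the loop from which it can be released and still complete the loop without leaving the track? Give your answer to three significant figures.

For this body I = (2/5)MR², i.e. k = I/(MR²) = 0.4.
At the top, contact is just lost when gravity alone supplies the centripetal force: Mg = Mv_top²/r, i.e. v_top² = gr.
With ω = v/R, the kinetic energy at speed v is ½(1+k)Mv² = (7/10)Mv².
Energy conservation from release (height h) to the top (height 2r): Mgh = Mg(2r) + (7/10)M·gr.
Thus h_min = 2r + (1+k)r/2 = r(2 + 1.4/2) = 0.751 × 2.7 ≈ 2.03 m.

h_min ≈ 2.03 m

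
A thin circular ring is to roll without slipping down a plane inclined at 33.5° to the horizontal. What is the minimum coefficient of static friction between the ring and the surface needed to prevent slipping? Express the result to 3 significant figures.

μ_min ≈ 0.331

For this body I = MR², i.e. k = I/(MR²) = 1.
Translational: Mg sinθ − f = Ma. Rotational about the CM: fR = Iα = kMRa, so f = kMa.
These give a = g sinθ/(1+k) and the required friction f = kMg sinθ/(1+k).
The normal force is N = Mg cosθ, so μ_min = f/N = k tanθ/(1+k).
μ_min = 1 × tan33.5° / 2 ≈ 0.331.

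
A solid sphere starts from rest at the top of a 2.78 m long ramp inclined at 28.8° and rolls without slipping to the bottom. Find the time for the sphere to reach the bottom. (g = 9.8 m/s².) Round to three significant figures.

t ≈ 1.28 s

Here I = (2/5)MR², so the shape factor k = I/(MR²) = 0.4.
Along the incline Mg sinθ − f = Ma, and torque about the center fR = Iα = kMR²(a/R) gives f = kMa.
Hence a = g sinθ/(1+k) = 9.8×sin28.8°/1.4 = 3.372 m/s².
With constant a from rest, t = √(2L/a) = √(2·2.78/3.372) ≈ 1.28 s.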